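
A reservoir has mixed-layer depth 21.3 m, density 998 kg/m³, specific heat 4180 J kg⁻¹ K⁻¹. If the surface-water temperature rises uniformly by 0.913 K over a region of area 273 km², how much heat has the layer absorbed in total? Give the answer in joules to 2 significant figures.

2.2×10^16 J

Areal heat capacity C = ρ c_p D = 998 × 4180 × 21.3 = 8.89×10^7 J/(m²·K).
Heat per unit area: q = C ΔT = 8.89×10^7 × 0.913 = 8.11×10^7 J/m².
Total heat: Q = q × A = 8.11×10^7 × (273 × 10⁶ m²) = 2.21×10^16 J.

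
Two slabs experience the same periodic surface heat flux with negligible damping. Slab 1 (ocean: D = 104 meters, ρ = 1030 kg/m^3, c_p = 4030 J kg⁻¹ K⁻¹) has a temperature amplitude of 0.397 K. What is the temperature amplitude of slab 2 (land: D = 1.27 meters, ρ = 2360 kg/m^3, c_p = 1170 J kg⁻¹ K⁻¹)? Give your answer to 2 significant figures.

C_ocean = 4.32×10^8 J/(m²·K); C_land = 3.51×10^6 J/(m²·K).
A ∝ 1/C ⇒ A_land = A_ocean × C_ocean/C_land = 0.397 × 123 = 48.9 K.

49 K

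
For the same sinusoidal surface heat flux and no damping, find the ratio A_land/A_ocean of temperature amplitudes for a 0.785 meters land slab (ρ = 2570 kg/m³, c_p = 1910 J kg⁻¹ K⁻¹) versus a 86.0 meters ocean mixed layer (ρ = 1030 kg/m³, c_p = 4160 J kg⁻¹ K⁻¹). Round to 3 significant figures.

95.6

C_ocean = 1030 × 4160 × 86.0 = 3.68×10^8 J/(m²·K).
C_land = 2570 × 1910 × 0.785 = 3.85×10^6 J/(m²·K).
Undamped amplitude ∝ 1/C, so A_land/A_ocean = C_ocean/C_land = 95.6.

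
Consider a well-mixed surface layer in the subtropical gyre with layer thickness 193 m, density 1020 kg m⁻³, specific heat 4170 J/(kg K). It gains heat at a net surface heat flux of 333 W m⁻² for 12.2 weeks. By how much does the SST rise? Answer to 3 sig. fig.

Areal heat capacity C = ρ c_p D = 1020 × 4170 × 193 = 8.21×10^8 J/(m^2 K).
Net heat input Q = F Δt = 333 × (12.2 weeks × 6.048×10^5 s/week) = 2.46×10^9 J/m².
ΔT = Q / C = 2.46×10^9 / 8.21×10^8 = 2.99 K.

2.99 K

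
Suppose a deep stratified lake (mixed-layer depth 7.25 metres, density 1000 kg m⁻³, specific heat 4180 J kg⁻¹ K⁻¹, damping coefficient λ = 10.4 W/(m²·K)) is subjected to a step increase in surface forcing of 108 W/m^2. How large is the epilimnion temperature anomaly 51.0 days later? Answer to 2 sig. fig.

Areal heat capacity C = ρ c_p D = 1000 × 4180 × 7.25 = 3.03×10^7 J/(m²·K).
τ = C / λ = 3.03×10^7 / 10.4 = 2.91×10^6 s.
Equilibrium anomaly ΔT_eq = F / λ = 108 / 10.4 = 10.4 K.
t = 51.0 days = 4.41×10^6 s, so t/τ = 1.51.
ΔT(t) = ΔT_eq (1 − e^(−t/τ)) = 10.4 × (1 − e^−1.51) = 8.10 K.

8.1 K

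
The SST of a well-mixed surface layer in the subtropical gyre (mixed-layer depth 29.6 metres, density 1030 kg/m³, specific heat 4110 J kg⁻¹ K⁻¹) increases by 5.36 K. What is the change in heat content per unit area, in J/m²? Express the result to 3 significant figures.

6.72×10^8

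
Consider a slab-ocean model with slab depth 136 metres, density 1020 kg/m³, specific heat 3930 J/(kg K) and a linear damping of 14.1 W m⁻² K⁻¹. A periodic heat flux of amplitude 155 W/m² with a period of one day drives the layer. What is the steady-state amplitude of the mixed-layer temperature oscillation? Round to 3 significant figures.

Areal heat capacity C = ρ c_p D = 1020 × 3930 × 136 = 5.45×10^8 J m⁻² K⁻¹.
Angular frequency ω = 2π / T = 2π / 86400 s = 7.27×10^-5 s⁻¹.
√((Cω)² + λ²) = √((39600)² + 14.1²) = 39600 W/(m²·K).
Amplitude A = F₀ / √((Cω)²+λ²) = 155 / 39600 = 0.00391 K.

0.00391 K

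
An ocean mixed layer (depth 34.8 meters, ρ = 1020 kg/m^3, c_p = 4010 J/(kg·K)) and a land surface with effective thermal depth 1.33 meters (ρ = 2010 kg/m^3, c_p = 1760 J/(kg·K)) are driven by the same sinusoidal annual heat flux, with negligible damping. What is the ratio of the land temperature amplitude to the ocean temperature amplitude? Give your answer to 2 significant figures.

C_ocean = 1020 × 4010 × 34.8 = 1.42×10^8 J/(m²·K).
C_land = 2010 × 1760 × 1.33 = 4.71×10^6 J/(m²·K).
Undamped amplitude ∝ 1/C, so A_land/A_ocean = C_ocean/C_land = 30.3.

30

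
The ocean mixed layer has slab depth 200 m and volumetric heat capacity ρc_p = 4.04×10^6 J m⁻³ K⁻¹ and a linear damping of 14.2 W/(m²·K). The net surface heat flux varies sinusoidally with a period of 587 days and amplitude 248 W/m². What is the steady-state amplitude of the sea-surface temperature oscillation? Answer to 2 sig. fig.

Areal heat capacity C = ρc_p × D = 4.04×10^6 × 200 = 8.08×10^8 J/(m²·K).
Angular frequency ω = 2π / T = 2π / 5.07×10^7 s = 1.24×10^-7 s⁻¹.
√((Cω)² + λ²) = √((100)² + 14.2²) = 101 W/(m²·K).
Amplitude A = F₀ / √((Cω)²+λ²) = 248 / 101 = 2.45 K.

2.5 K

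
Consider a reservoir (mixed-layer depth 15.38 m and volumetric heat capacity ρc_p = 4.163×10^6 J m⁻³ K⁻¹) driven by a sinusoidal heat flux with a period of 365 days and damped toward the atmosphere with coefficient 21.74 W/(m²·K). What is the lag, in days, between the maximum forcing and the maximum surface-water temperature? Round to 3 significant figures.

30.8 days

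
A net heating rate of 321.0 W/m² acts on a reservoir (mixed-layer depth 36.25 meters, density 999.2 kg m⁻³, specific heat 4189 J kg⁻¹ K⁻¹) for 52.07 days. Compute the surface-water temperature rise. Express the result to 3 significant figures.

9.52 K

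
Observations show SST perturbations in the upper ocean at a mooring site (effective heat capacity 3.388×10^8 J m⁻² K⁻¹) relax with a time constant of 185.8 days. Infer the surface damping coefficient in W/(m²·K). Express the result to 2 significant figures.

Areal heat capacity C = 3.388×10^8 J m⁻² K⁻¹ (given).
τ = 185.8 days = 1.61×10^7 s.
λ = C / τ = 3.39×10^8 / 1.61×10^7 = 21.1 W/(m²·K).

21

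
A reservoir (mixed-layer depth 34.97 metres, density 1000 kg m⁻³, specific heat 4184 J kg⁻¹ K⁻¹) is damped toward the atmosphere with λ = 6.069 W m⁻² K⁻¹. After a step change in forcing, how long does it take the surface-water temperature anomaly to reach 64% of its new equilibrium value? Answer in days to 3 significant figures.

Areal heat capacity C = ρ c_p D = 1000 × 4184 × 34.97 = 1.46×10^8 J/(m^2 K).
τ = C / λ = 1.46×10^8 / 6.069 = 2.41×10^7 s.
Fraction reached: 1 − e^(−t/τ) = 0.64 ⇒ t = −τ ln(1 − 0.64) = τ × 1.02.
t = 2.46×10^7 s = 285 days.

285 days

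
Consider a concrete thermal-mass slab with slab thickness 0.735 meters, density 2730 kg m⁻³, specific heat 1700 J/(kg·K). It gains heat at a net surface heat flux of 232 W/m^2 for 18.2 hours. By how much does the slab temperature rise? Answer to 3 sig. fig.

Areal heat capacity C = ρ c_p D = 2730 × 1700 × 0.735 = 3.41×10^6 J m⁻² K⁻¹.
Net heat input Q = F Δt = 232 × (18.2 hours × 3600 s/hour) = 1.52×10^7 J/m².
ΔT = Q / C = 1.52×10^7 / 3.41×10^6 = 4.46 K.

4.46 K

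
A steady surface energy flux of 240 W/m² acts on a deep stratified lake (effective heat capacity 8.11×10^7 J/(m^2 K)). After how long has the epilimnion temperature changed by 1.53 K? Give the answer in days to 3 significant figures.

5.98 days

Areal heat capacity C = 8.11×10^7 J/(m^2 K) (given).
Time required: Δt = C ΔT / F = 8.11×10^7 × 1.53 / 240 = 5.17×10^5 s.
In days: 5.17×10^5 s / (86400 s/day) = 5.98 days.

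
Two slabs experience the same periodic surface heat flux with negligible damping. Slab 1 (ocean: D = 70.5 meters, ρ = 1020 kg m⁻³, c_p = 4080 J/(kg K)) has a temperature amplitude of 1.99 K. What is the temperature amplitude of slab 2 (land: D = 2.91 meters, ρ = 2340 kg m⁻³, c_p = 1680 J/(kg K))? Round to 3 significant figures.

C_ocean = 2.93×10^8 J/(m²·K); C_land = 1.14×10^7 J/(m²·K).
A ∝ 1/C ⇒ A_land = A_ocean × C_ocean/C_land = 1.99 × 25.6 = 51.0 K.

51.0 K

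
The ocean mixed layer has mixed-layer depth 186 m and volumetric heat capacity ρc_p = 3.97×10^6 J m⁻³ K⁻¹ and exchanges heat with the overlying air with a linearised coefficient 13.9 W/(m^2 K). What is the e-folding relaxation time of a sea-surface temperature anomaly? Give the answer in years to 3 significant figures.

1.68 years

Areal heat capacity C = ρc_p × D = 3.97×10^6 × 186 = 7.38×10^8 J/(m²·K).
Relaxation time τ = C / λ = 7.38×10^8 / 13.9 = 5.31×10^7 s.
In years: 5.31×10^7 s / (3.156×10^7 s/year) = 1.68 years.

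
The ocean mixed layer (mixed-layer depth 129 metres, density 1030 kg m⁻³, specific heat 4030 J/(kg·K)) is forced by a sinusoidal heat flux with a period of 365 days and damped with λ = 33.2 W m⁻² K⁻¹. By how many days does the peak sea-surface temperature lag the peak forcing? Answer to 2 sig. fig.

74 days

Areal heat capacity C = ρ c_p D = 1030 × 4030 × 129 = 5.35×10^8 J m⁻² K⁻¹.
ω = 2π / 3.15×10^7 s = 1.99×10^-7 s⁻¹.
Phase lag φ = arctan(Cω/λ) = arctan(107/33.2) = 1.27 rad.
Time lag = φ / ω = 1.27 / 1.99×10^-7 = 6.37×10^6 s = 73.7 days.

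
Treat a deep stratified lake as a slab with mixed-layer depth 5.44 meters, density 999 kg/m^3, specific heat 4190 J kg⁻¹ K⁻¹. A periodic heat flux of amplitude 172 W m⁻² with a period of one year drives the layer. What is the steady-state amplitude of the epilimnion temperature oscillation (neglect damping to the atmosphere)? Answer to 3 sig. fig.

Areal heat capacity C = ρ c_p D = 999 × 4190 × 5.44 = 2.28×10^7 J m⁻² K⁻¹.
Angular frequency ω = 2π / T = 2π / 3.15×10^7 s = 1.99×10^-7 s⁻¹.
Cω = 2.28×10^7 × 1.99×10^-7 = 4.54 W/(m²·K).
Amplitude A = F₀ / (Cω) = 172 / 4.54 = 37.9 K.

37.9 K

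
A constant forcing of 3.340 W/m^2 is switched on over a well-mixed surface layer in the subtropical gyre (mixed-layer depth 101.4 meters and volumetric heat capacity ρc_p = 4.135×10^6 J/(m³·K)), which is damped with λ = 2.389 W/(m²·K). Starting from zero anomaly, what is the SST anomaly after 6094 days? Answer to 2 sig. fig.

1.3 K

Areal heat capacity C = ρc_p × D = 4.135×10^6 × 101.4 = 4.19×10^8 J/(m^2 K).
τ = C / λ = 4.19×10^8 / 2.389 = 1.76×10^8 s.
Equilibrium anomaly ΔT_eq = F / λ = 3.340 / 2.389 = 1.40 K.
t = 6094 days = 5.27×10^8 s, so t/τ = 3.00.
ΔT(t) = ΔT_eq (1 − e^(−t/τ)) = 1.40 × (1 − e^−3.00) = 1.33 K.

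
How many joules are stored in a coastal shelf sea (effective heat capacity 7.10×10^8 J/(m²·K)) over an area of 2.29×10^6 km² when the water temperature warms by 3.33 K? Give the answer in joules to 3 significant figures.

5.41×10^21 J

Areal heat capacity C = 7.10×10^8 J/(m²·K) (given).
Heat per unit area: q = C ΔT = 7.10×10^8 × 3.33 = 2.36×10^9 J/m².
Total heat: Q = q × A = 2.36×10^9 × (2.29×10^6 × 10⁶ m²) = 5.41×10^21 J.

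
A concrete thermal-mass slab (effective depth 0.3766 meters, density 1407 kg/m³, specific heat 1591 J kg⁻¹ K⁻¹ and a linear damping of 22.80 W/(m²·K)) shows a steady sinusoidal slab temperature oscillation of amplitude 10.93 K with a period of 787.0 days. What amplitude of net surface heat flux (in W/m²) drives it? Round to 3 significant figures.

249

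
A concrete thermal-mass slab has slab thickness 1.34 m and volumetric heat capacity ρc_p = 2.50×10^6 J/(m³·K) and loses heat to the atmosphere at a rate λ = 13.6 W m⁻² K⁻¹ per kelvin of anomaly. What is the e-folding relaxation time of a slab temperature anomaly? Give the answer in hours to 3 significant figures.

68.4 hours

Areal heat capacity C = ρc_p × D = 2.50×10^6 × 1.34 = 3.35×10^6 J m⁻² K⁻¹.
Relaxation time τ = C / λ = 3.35×10^6 / 13.6 = 2.46×10^5 s.
In hours: 2.46×10^5 s / (3600 s/hour) = 68.4 hours.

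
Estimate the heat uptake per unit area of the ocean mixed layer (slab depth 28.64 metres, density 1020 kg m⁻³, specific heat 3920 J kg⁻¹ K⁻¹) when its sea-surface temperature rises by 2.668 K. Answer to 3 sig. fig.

Areal heat capacity C = ρ c_p D = 1020 × 3920 × 28.64 = 1.15×10^8 J/(m^2 K).
ΔQ = C ΔT = 1.15×10^8 × 2.668 = 3.06×10^8 J/m².

3.06×10^8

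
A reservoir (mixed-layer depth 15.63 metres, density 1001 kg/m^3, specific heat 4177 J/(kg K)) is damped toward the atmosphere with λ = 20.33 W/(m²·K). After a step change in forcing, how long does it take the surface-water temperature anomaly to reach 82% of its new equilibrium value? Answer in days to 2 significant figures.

64 days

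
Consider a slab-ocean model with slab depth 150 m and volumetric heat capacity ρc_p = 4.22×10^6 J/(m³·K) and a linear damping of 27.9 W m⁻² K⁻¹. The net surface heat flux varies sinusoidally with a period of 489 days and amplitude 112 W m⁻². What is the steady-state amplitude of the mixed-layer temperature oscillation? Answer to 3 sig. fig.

Areal heat capacity C = ρc_p × D = 4.22×10^6 × 150 = 6.33×10^8 J/(m²·K).
Angular frequency ω = 2π / T = 2π / 4.22×10^7 s = 1.49×10^-7 s⁻¹.
√((Cω)² + λ²) = √((94.1)² + 27.9²) = 98.2 W/(m²·K).
Amplitude A = F₀ / √((Cω)²+λ²) = 112 / 98.2 = 1.14 K.

1.14 K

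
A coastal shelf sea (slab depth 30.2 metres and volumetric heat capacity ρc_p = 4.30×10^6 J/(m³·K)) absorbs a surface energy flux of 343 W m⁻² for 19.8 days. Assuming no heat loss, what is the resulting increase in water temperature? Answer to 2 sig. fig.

Areal heat capacity C = ρc_p × D = 4.30×10^6 × 30.2 = 1.30×10^8 J/(m²·K).
Net heat input Q = F Δt = 343 × (19.8 days × 86400 s/day) = 5.87×10^8 J/m².
ΔT = Q / C = 5.87×10^8 / 1.30×10^8 = 4.52 K.

4.5 K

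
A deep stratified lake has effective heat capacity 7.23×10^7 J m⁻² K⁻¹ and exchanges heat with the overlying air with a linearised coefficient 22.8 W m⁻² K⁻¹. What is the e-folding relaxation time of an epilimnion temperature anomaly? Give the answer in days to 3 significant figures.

36.7 days

Areal heat capacity C = 7.23×10^7 J m⁻² K⁻¹ (given).
Relaxation time τ = C / λ = 7.23×10^7 / 22.8 = 3.17×10^6 s.
In days: 3.17×10^6 s / (86400 s/day) = 36.7 days.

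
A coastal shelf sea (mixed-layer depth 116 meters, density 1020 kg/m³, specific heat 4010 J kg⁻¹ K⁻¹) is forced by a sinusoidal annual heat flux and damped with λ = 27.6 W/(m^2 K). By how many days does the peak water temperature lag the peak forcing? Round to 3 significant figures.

Areal heat capacity C = ρ c_p D = 1020 × 4010 × 116 = 4.74×10^8 J/(m^2 K).
ω = 2π / 3.15×10^7 s = 1.99×10^-7 s⁻¹.
Phase lag φ = arctan(Cω/λ) = arctan(94.5/27.6) = 1.29 rad.
Time lag = φ / ω = 1.29 / 1.99×10^-7 = 6.46×10^6 s = 74.7 days.

74.7 days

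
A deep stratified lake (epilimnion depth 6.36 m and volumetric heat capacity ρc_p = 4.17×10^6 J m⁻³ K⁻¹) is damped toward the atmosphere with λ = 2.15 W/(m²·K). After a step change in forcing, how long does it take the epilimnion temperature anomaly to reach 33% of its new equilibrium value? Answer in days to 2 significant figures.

57 days

Areal heat capacity C = ρc_p × D = 4.17×10^6 × 6.36 = 2.65×10^7 J m⁻² K⁻¹.
τ = C / λ = 2.65×10^7 / 2.15 = 1.23×10^7 s.
Fraction reached: 1 − e^(−t/τ) = 0.33 ⇒ t = −τ ln(1 − 0.33) = τ × 0.400.
t = 4.94×10^6 s = 57.2 days.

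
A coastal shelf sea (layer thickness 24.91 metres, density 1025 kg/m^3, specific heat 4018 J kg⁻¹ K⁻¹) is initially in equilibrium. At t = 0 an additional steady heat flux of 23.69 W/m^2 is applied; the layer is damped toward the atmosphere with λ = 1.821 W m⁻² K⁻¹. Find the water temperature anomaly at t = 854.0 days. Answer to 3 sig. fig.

Areal heat capacity C = ρ c_p D = 1025 × 4018 × 24.91 = 1.03×10^8 J m⁻² K⁻¹.
τ = C / λ = 1.03×10^8 / 1.821 = 5.63×10^7 s.
Equilibrium anomaly ΔT_eq = F / λ = 23.69 / 1.821 = 13.0 K.
t = 854.0 days = 7.38×10^7 s, so t/τ = 1.31.
ΔT(t) = ΔT_eq (1 − e^(−t/τ)) = 13.0 × (1 − e^−1.31) = 9.50 K.

9.50 K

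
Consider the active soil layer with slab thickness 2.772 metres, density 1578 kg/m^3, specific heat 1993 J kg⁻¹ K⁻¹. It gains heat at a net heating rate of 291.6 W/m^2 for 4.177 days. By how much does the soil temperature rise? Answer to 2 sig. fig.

Areal heat capacity C = ρ c_p D = 1578 × 1993 × 2.772 = 8.72×10^6 J/(m^2 K).
Net heat input Q = F Δt = 291.6 × (4.177 days × 86400 s/day) = 1.05×10^8 J/m².
ΔT = Q / C = 1.05×10^8 / 8.72×10^6 = 12.1 K.

12 K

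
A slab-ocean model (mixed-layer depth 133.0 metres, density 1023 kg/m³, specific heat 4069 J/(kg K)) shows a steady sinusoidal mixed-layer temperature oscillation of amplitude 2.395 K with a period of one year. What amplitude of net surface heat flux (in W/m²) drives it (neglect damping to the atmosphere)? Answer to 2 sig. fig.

260

Areal heat capacity C = ρ c_p D = 1023 × 4069 × 133.0 = 5.54×10^8 J m⁻² K⁻¹.
ω = 2π / 3.15×10^7 s = 1.99×10^-7 s⁻¹.
Cω = 5.54×10^8 × 1.99×10^-7 = 110 W/(m²·K).
F₀ = A × Cω = 2.395 × 110 = 264 W/m².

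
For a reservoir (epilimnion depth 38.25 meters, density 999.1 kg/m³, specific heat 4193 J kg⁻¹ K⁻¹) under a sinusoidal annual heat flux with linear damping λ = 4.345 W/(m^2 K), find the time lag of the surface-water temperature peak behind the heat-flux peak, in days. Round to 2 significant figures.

Areal heat capacity C = ρ c_p D = 999.1 × 4193 × 38.25 = 1.60×10^8 J/(m^2 K).
ω = 2π / 3.15×10^7 s = 1.99×10^-7 s⁻¹.
Phase lag φ = arctan(Cω/λ) = arctan(31.9/4.345) = 1.44 rad.
Time lag = φ / ω = 1.44 / 1.99×10^-7 = 7.21×10^6 s = 83.4 days.

83 days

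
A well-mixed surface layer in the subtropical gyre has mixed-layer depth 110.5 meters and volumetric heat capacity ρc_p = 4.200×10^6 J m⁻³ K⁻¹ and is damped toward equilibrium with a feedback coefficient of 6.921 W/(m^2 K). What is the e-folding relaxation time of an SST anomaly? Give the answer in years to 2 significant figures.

Areal heat capacity C = ρc_p × D = 4.200×10^6 × 110.5 = 4.64×10^8 J/(m²·K).
Relaxation time τ = C / λ = 4.64×10^8 / 6.921 = 6.71×10^7 s.
In years: 6.71×10^7 s / (3.156×10^7 s/year) = 2.12 years.

2.1 years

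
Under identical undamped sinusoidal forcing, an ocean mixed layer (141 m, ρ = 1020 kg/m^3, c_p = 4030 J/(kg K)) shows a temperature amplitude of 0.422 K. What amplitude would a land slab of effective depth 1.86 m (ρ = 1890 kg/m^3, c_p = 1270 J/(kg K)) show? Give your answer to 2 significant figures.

55 K

C_ocean = 5.80×10^8 J/(m²·K); C_land = 4.46×10^6 J/(m²·K).
A ∝ 1/C ⇒ A_land = A_ocean × C_ocean/C_land = 0.422 × 130 = 54.8 K.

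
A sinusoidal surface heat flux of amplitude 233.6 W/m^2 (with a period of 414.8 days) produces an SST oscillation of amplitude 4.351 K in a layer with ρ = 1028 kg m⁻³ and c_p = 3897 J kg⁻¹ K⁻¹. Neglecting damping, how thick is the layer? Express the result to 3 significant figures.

76.4 m

ω = 2π / 3.58×10^7 s = 1.75×10^-7 s⁻¹.
Required C = F₀ / (A ω) = 233.6 / (4.351 × 1.75×10^-7) = 3.06×10^8 J/(m²·K).
D = C / (ρ c_p) = 3.06×10^8 / (1028 × 3897) = 76.4 m.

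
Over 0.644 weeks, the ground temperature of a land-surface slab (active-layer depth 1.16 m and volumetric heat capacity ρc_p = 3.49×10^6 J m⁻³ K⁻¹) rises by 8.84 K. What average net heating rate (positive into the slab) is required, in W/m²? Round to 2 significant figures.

Areal heat capacity C = ρc_p × D = 3.49×10^6 × 1.16 = 4.05×10^6 J/(m²·K).
Required heat per unit area: Q = C ΔT = 4.05×10^6 × 8.84 = 3.58×10^7 J/m².
Flux F = Q / Δt = 3.58×10^7 / 3.89×10^5 s = 91.9 W/m².

92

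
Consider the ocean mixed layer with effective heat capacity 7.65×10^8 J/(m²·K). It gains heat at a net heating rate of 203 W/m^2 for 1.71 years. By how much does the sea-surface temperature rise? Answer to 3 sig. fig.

Areal heat capacity C = 7.65×10^8 J/(m²·K) (given).
Net heat input Q = F Δt = 203 × (1.71 years × 3.156×10^7 s/year) = 1.10×10^10 J/m².
ΔT = Q / C = 1.10×10^10 / 7.65×10^8 = 14.3 K.

14.3 K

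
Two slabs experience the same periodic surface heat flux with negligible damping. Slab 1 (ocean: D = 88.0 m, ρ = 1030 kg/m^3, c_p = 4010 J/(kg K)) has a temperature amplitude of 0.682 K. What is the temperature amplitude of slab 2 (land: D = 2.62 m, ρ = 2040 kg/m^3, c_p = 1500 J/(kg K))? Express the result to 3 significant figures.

C_ocean = 3.63×10^8 J/(m²·K); C_land = 8.02×10^6 J/(m²·K).
A ∝ 1/C ⇒ A_land = A_ocean × C_ocean/C_land = 0.682 × 45.3 = 30.9 K.

30.9 K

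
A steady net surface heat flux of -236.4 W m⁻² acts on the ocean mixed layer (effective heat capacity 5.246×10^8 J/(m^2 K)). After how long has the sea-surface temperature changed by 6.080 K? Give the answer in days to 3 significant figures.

Areal heat capacity C = 5.246×10^8 J/(m^2 K) (given).
Time required: Δt = C ΔT / F = 5.25×10^8 × -6.080 / -236.4 = 1.35×10^7 s.
In days: 1.35×10^7 s / (86400 s/day) = 156 days.

156 days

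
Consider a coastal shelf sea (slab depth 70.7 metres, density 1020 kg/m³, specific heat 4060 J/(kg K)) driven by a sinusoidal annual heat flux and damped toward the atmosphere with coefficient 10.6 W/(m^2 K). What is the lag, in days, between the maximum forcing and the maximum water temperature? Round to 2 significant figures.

Areal heat capacity C = ρ c_p D = 1020 × 4060 × 70.7 = 2.93×10^8 J/(m²·K).
ω = 2π / 3.15×10^7 s = 1.99×10^-7 s⁻¹.
Phase lag φ = arctan(Cω/λ) = arctan(58.3/10.6) = 1.39 rad.
Time lag = φ / ω = 1.39 / 1.99×10^-7 = 6.98×10^6 s = 80.8 days.

81 days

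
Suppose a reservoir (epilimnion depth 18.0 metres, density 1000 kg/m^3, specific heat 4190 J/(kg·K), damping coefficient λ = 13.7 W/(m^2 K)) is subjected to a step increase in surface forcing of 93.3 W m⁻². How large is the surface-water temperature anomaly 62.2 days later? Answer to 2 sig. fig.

4.2 K

Areal heat capacity C = ρ c_p D = 1000 × 4190 × 18.0 = 7.54×10^7 J m⁻² K⁻¹.
τ = C / λ = 7.54×10^7 / 13.7 = 5.51×10^6 s.
Equilibrium anomaly ΔT_eq = F / λ = 93.3 / 13.7 = 6.81 K.
t = 62.2 days = 5.37×10^6 s, so t/τ = 0.976.
ΔT(t) = ΔT_eq (1 − e^(−t/τ)) = 6.81 × (1 − e^−0.976) = 4.24 K.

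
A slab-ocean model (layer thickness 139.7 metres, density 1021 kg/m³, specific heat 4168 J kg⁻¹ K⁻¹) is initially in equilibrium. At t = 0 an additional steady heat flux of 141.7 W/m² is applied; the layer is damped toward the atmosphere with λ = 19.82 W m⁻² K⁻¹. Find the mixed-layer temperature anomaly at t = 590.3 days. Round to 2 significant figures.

Areal heat capacity C = ρ c_p D = 1021 × 4168 × 139.7 = 5.94×10^8 J/(m^2 K).
τ = C / λ = 5.94×10^8 / 19.82 = 3.00×10^7 s.
Equilibrium anomaly ΔT_eq = F / λ = 141.7 / 19.82 = 7.15 K.
t = 590.3 days = 5.10×10^7 s, so t/τ = 1.70.
ΔT(t) = ΔT_eq (1 − e^(−t/τ)) = 7.15 × (1 − e^−1.70) = 5.84 K.

5.8 K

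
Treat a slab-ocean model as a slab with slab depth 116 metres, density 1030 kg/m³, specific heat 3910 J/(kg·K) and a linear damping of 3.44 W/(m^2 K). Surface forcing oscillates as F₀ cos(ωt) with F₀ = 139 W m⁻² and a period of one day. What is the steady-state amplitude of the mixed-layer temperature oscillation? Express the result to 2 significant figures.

Areal heat capacity C = ρ c_p D = 1030 × 3910 × 116 = 4.67×10^8 J m⁻² K⁻¹.
Angular frequency ω = 2π / T = 2π / 86400 s = 7.27×10^-5 s⁻¹.
√((Cω)² + λ²) = √((34000)² + 3.44²) = 34000 W/(m²·K).
Amplitude A = F₀ / √((Cω)²+λ²) = 139 / 34000 = 0.00409 K.

0.0041 K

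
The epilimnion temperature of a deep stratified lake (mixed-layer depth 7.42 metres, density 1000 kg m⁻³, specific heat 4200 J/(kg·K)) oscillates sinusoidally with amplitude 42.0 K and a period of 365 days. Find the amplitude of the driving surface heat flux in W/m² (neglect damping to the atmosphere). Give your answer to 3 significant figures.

Areal heat capacity C = ρ c_p D = 1000 × 4200 × 7.42 = 3.12×10^7 J/(m²·K).
ω = 2π / 3.15×10^7 s = 1.99×10^-7 s⁻¹.
Cω = 3.12×10^7 × 1.99×10^-7 = 6.21 W/(m²·K).
F₀ = A × Cω = 42.0 × 6.21 = 261 W/m².

261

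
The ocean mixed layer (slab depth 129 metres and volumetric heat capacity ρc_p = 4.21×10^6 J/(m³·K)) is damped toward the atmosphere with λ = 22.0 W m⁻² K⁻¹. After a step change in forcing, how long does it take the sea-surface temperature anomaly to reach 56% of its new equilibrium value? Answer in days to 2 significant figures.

Areal heat capacity C = ρc_p × D = 4.21×10^6 × 129 = 5.43×10^8 J/(m^2 K).
τ = C / λ = 5.43×10^8 / 22.0 = 2.47×10^7 s.
Fraction reached: 1 − e^(−t/τ) = 0.56 ⇒ t = −τ ln(1 − 0.56) = τ × 0.821.
t = 2.03×10^7 s = 235 days.

230 days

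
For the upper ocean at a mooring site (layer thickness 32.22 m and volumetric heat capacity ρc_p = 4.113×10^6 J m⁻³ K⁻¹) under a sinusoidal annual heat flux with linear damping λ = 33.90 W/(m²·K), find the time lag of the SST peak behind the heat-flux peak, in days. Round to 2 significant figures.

Areal heat capacity C = ρc_p × D = 4.113×10^6 × 32.22 = 1.33×10^8 J/(m²·K).
ω = 2π / 3.15×10^7 s = 1.99×10^-7 s⁻¹.
Phase lag φ = arctan(Cω/λ) = arctan(26.4/33.90) = 0.662 rad.
Time lag = φ / ω = 0.662 / 1.99×10^-7 = 3.32×10^6 s = 38.4 days.

38 days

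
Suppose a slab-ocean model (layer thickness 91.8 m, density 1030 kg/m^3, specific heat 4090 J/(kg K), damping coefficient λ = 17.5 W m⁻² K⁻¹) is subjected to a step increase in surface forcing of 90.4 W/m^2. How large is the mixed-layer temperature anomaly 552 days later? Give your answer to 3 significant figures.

4.57 K

Areal heat capacity C = ρ c_p D = 1030 × 4090 × 91.8 = 3.87×10^8 J/(m^2 K).
τ = C / λ = 3.87×10^8 / 17.5 = 2.21×10^7 s.
Equilibrium anomaly ΔT_eq = F / λ = 90.4 / 17.5 = 5.17 K.
t = 552 days = 4.77×10^7 s, so t/τ = 2.16.
ΔT(t) = ΔT_eq (1 − e^(−t/τ)) = 5.17 × (1 − e^−2.16) = 4.57 K.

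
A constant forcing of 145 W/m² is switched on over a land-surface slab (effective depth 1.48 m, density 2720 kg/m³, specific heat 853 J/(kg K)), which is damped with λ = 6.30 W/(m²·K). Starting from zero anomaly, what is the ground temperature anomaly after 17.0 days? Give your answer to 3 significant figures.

21.5 K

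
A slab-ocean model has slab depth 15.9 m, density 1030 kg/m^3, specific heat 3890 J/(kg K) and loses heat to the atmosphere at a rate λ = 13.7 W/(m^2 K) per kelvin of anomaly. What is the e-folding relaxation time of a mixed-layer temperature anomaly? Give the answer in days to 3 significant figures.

Areal heat capacity C = ρ c_p D = 1030 × 3890 × 15.9 = 6.37×10^7 J/(m^2 K).
Relaxation time τ = C / λ = 6.37×10^7 / 13.7 = 4.65×10^6 s.
In days: 4.65×10^6 s / (86400 s/day) = 53.8 days.

53.8 days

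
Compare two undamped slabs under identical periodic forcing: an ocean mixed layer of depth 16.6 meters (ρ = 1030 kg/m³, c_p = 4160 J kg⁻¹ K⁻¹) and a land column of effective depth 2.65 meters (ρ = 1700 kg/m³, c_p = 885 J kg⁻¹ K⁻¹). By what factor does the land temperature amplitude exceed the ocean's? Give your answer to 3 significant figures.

C_ocean = 1030 × 4160 × 16.6 = 7.11×10^7 J/(m²·K).
C_land = 1700 × 885 × 2.65 = 3.99×10^6 J/(m²·K).
Undamped amplitude ∝ 1/C, so A_land/A_ocean = C_ocean/C_land = 17.8.

17.8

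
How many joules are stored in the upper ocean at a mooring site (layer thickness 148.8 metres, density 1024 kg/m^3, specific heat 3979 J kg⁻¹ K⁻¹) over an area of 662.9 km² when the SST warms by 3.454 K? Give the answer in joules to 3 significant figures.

Areal heat capacity C = ρ c_p D = 1024 × 3979 × 148.8 = 6.06×10^8 J/(m^2 K).
Heat per unit area: q = C ΔT = 6.06×10^8 × 3.454 = 2.09×10^9 J/m².
Total heat: Q = q × A = 2.09×10^9 × (662.9 × 10⁶ m²) = 1.39×10^18 J.

1.39×10^18 J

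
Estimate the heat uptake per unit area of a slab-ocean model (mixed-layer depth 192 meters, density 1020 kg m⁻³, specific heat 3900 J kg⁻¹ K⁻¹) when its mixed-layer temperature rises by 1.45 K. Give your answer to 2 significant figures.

1.1×10^9

Areal heat capacity C = ρ c_p D = 1020 × 3900 × 192 = 7.64×10^8 J m⁻² K⁻¹.
ΔQ = C ΔT = 7.64×10^8 × 1.45 = 1.11×10^9 J/m².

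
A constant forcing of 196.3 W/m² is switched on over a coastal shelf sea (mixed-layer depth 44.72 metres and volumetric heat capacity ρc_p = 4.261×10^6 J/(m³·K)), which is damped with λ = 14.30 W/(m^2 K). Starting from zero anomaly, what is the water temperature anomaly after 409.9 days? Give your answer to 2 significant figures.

Areal heat capacity C = ρc_p × D = 4.261×10^6 × 44.72 = 1.91×10^8 J/(m^2 K).
τ = C / λ = 1.91×10^8 / 14.30 = 1.33×10^7 s.
Equilibrium anomaly ΔT_eq = F / λ = 196.3 / 14.30 = 13.7 K.
t = 409.9 days = 3.54×10^7 s, so t/τ = 2.66.
ΔT(t) = ΔT_eq (1 − e^(−t/τ)) = 13.7 × (1 − e^−2.66) = 12.8 K.

13 K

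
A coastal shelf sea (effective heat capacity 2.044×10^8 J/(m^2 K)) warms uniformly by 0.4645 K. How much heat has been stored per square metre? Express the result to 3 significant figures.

9.49×10^7

Areal heat capacity C = 2.044×10^8 J/(m^2 K) (given).
ΔQ = C ΔT = 2.04×10^8 × 0.4645 = 9.49×10^7 J/m².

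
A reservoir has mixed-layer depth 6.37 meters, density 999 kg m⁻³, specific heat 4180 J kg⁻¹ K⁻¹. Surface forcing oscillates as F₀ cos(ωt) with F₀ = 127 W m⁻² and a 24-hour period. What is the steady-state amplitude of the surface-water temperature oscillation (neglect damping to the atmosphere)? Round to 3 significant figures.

Areal heat capacity C = ρ c_p D = 999 × 4180 × 6.37 = 2.66×10^7 J/(m^2 K).
Angular frequency ω = 2π / T = 2π / 86400 s = 7.27×10^-5 s⁻¹.
Cω = 2.66×10^7 × 7.27×10^-5 = 1930 W/(m²·K).
Amplitude A = F₀ / (Cω) = 127 / 1930 = 0.0657 K.

0.0657 K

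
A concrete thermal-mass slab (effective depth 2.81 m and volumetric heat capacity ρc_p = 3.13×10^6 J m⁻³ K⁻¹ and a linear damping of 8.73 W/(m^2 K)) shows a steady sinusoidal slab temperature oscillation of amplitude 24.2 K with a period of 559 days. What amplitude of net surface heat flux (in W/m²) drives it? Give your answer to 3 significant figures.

213

Areal heat capacity C = ρc_p × D = 3.13×10^6 × 2.81 = 8.80×10^6 J/(m^2 K).
ω = 2π / 4.83×10^7 s = 1.30×10^-7 s⁻¹.
√((Cω)² + λ²) = √((1.14)² + 8.73²) = 8.80 W/(m²·K).
F₀ = A × √((Cω)²+λ²) = 24.2 × 8.80 = 213 W/m².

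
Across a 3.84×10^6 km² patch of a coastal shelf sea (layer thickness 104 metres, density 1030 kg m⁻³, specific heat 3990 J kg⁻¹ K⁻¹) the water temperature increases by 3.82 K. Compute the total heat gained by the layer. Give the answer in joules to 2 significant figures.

6.3×10^21 J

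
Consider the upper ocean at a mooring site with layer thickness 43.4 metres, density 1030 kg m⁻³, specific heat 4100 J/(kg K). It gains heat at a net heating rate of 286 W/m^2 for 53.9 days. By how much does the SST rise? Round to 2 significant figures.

7.3 K

Areal heat capacity C = ρ c_p D = 1030 × 4100 × 43.4 = 1.83×10^8 J/(m^2 K).
Net heat input Q = F Δt = 286 × (53.9 days × 86400 s/day) = 1.33×10^9 J/m².
ΔT = Q / C = 1.33×10^9 / 1.83×10^8 = 7.27 K.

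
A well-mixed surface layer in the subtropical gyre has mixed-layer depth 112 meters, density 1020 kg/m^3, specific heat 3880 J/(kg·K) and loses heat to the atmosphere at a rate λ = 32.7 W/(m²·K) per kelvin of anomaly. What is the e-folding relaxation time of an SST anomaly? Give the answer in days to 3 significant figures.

157 days

Areal heat capacity C = ρ c_p D = 1020 × 3880 × 112 = 4.43×10^8 J/(m²·K).
Relaxation time τ = C / λ = 4.43×10^8 / 32.7 = 1.36×10^7 s.
In days: 1.36×10^7 s / (86400 s/day) = 157 days.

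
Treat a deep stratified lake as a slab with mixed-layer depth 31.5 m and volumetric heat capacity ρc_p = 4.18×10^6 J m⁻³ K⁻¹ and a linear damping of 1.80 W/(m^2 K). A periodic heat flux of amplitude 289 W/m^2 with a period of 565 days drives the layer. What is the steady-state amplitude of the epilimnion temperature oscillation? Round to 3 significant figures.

17.0 K

Areal heat capacity C = ρc_p × D = 4.18×10^6 × 31.5 = 1.32×10^8 J/(m²·K).
Angular frequency ω = 2π / T = 2π / 4.88×10^7 s = 1.29×10^-7 s⁻¹.
√((Cω)² + λ²) = √((16.9)² + 1.80²) = 17.0 W/(m²·K).
Amplitude A = F₀ / √((Cω)²+λ²) = 289 / 17.0 = 17.0 K.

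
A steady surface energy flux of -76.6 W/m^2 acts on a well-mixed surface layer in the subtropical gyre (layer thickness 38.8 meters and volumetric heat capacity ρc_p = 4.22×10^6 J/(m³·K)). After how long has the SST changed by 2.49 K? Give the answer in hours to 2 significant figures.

1500 hours

Areal heat capacity C = ρc_p × D = 4.22×10^6 × 38.8 = 1.64×10^8 J m⁻² K⁻¹.
Time required: Δt = C ΔT / F = 1.64×10^8 × -2.49 / -76.6 = 5.32×10^6 s.
In hours: 5.32×10^6 s / (3600 s/hour) = 1480 hours.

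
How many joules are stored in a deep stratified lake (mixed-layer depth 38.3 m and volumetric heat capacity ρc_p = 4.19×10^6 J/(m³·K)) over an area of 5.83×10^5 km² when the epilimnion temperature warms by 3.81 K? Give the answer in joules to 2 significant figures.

Areal heat capacity C = ρc_p × D = 4.19×10^6 × 38.3 = 1.60×10^8 J/(m²·K).
Heat per unit area: q = C ΔT = 1.60×10^8 × 3.81 = 6.11×10^8 J/m².
Total heat: Q = q × A = 6.11×10^8 × (5.83×10^5 × 10⁶ m²) = 3.56×10^20 J.

3.6×10^20 J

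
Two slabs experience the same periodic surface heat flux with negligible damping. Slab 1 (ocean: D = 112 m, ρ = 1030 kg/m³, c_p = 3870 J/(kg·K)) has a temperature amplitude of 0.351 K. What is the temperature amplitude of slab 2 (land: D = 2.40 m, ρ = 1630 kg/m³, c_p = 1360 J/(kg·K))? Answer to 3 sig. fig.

29.5 K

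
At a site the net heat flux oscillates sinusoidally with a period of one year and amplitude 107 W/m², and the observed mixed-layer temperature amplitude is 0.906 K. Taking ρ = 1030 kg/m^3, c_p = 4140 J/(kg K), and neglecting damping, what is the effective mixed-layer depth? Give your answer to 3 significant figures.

ω = 2π / 3.15×10^7 s = 1.99×10^-7 s⁻¹.
Required C = F₀ / (A ω) = 107 / (0.906 × 1.99×10^-7) = 5.93×10^8 J/(m²·K).
D = C / (ρ c_p) = 5.93×10^8 / (1030 × 4140) = 139 m.

139 m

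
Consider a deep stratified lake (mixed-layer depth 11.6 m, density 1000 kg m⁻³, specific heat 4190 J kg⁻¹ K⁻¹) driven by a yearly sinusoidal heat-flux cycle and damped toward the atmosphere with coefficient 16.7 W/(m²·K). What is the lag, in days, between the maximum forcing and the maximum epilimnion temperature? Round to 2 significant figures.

Areal heat capacity C = ρ c_p D = 1000 × 4190 × 11.6 = 4.86×10^7 J/(m²·K).
ω = 2π / 3.15×10^7 s = 1.99×10^-7 s⁻¹.
Phase lag φ = arctan(Cω/λ) = arctan(9.68/16.7) = 0.525 rad.
Time lag = φ / ω = 0.525 / 1.99×10^-7 = 2.64×10^6 s = 30.5 days.

31 days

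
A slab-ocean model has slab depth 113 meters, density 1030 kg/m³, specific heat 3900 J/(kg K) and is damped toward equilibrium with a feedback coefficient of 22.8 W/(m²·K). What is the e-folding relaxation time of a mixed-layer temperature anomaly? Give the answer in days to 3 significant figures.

Areal heat capacity C = ρ c_p D = 1030 × 3900 × 113 = 4.54×10^8 J/(m²·K).
Relaxation time τ = C / λ = 4.54×10^8 / 22.8 = 1.99×10^7 s.
In days: 1.99×10^7 s / (86400 s/day) = 230 days.

230 days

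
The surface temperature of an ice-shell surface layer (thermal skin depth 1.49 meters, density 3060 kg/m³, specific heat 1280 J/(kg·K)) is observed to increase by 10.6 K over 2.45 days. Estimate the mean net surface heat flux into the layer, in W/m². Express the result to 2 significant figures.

290

Areal heat capacity C = ρ c_p D = 3060 × 1280 × 1.49 = 5.84×10^6 J/(m^2 K).
Required heat per unit area: Q = C ΔT = 5.84×10^6 × 10.6 = 6.19×10^7 J/m².
Flux F = Q / Δt = 6.19×10^7 / 2.12×10^5 s = 292 W/m².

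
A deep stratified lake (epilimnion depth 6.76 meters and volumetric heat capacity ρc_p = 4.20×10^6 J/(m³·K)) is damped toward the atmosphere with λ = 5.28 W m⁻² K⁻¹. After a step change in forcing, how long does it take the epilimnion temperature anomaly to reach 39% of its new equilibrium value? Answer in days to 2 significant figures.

Areal heat capacity C = ρc_p × D = 4.20×10^6 × 6.76 = 2.84×10^7 J/(m^2 K).
τ = C / λ = 2.84×10^7 / 5.28 = 5.38×10^6 s.
Fraction reached: 1 − e^(−t/τ) = 0.39 ⇒ t = −τ ln(1 − 0.39) = τ × 0.494.
t = 2.66×10^6 s = 30.8 days.

31 days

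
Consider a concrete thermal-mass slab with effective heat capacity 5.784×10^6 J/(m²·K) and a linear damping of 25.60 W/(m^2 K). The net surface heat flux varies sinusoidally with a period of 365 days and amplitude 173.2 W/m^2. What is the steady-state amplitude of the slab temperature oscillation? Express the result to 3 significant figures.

Areal heat capacity C = 5.784×10^6 J/(m²·K) (given).
Angular frequency ω = 2π / T = 2π / 3.15×10^7 s = 1.99×10^-7 s⁻¹.
√((Cω)² + λ²) = √((1.15)² + 25.60²) = 25.6 W/(m²·K).
Amplitude A = F₀ / √((Cω)²+λ²) = 173.2 / 25.6 = 6.76 K.

6.76 K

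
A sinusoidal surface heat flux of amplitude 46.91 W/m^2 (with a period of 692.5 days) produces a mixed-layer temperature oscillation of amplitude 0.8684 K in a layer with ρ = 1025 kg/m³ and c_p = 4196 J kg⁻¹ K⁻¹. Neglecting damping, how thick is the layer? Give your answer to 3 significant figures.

120 m

ω = 2π / 5.98×10^7 s = 1.05×10^-7 s⁻¹.
Required C = F₀ / (A ω) = 46.91 / (0.8684 × 1.05×10^-7) = 5.14×10^8 J/(m²·K).
D = C / (ρ c_p) = 5.14×10^8 / (1025 × 4196) = 120 m.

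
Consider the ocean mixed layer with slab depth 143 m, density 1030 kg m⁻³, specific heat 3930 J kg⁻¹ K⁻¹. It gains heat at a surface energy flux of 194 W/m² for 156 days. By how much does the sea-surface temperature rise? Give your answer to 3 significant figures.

4.52 K

Areal heat capacity C = ρ c_p D = 1030 × 3930 × 143 = 5.79×10^8 J/(m^2 K).
Net heat input Q = F Δt = 194 × (156 days × 86400 s/day) = 2.61×10^9 J/m².
ΔT = Q / C = 2.61×10^9 / 5.79×10^8 = 4.52 K.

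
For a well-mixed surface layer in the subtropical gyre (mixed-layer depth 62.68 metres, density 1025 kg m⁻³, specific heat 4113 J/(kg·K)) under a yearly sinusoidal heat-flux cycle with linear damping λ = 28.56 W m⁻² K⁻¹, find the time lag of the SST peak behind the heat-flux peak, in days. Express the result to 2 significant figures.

62 days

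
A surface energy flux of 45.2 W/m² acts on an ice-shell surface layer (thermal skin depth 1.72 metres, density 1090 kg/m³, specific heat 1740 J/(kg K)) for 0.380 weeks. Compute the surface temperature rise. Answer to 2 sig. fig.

Areal heat capacity C = ρ c_p D = 1090 × 1740 × 1.72 = 3.26×10^6 J m⁻² K⁻¹.
Net heat input Q = F Δt = 45.2 × (0.380 weeks × 6.048×10^5 s/week) = 1.04×10^7 J/m².
ΔT = Q / C = 1.04×10^7 / 3.26×10^6 = 3.18 K.

3.2 K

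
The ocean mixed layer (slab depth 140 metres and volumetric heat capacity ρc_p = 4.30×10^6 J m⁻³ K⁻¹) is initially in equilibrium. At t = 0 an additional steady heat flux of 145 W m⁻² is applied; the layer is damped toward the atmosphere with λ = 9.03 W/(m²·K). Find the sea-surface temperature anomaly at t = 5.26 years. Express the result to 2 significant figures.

Areal heat capacity C = ρc_p × D = 4.30×10^6 × 140 = 6.02×10^8 J/(m²·K).
τ = C / λ = 6.02×10^8 / 9.03 = 6.67×10^7 s.
Equilibrium anomaly ΔT_eq = F / λ = 145 / 9.03 = 16.1 K.
t = 5.26 years = 1.66×10^8 s, so t/τ = 2.49.
ΔT(t) = ΔT_eq (1 − e^(−t/τ)) = 16.1 × (1 − e^−2.49) = 14.7 K.

15 K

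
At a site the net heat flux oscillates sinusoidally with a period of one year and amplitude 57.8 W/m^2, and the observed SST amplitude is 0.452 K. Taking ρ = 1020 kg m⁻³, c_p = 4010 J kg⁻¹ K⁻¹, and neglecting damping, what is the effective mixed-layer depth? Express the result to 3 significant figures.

157 m

ω = 2π / 3.15×10^7 s = 1.99×10^-7 s⁻¹.
Required C = F₀ / (A ω) = 57.8 / (0.452 × 1.99×10^-7) = 6.42×10^8 J/(m²·K).
D = C / (ρ c_p) = 6.42×10^8 / (1020 × 4010) = 157 m.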